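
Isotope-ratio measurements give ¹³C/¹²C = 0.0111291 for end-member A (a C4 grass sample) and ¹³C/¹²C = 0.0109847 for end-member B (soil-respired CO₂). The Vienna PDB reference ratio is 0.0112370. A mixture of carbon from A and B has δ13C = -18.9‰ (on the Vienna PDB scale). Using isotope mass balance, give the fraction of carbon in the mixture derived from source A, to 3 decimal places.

0.276

δ_A = (0.0111291/0.0112370 − 1)×1000 = (0.990398 − 1)×1000 = -9.602‰
δ_B = (0.0109847/0.0112370 − 1)×1000 = (0.977547 − 1)×1000 = -22.453‰
f_A = (δ_mix − δ_B)/(δ_A − δ_B) = (-18.9 − (-22.453))/(-9.602 − (-22.453))
f_A = 3.553 / 12.850 = 0.2765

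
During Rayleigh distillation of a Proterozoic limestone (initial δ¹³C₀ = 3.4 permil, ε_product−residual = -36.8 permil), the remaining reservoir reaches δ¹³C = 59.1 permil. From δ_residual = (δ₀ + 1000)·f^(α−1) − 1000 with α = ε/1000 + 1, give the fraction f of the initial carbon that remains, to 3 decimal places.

α − 1 = ε/1000 = -0.0368
(δ_res + 1000)/(δ₀ + 1000) = (59.1 + 1000)/(3.4 + 1000) = 1059.1/1003.4 = 1.055511
f = 1.055511^(1/-0.0368) = exp(ln(1.055511)/-0.0368) = exp(0.05403/-0.0368)
f = exp(-1.4681) = 0.2304

0.230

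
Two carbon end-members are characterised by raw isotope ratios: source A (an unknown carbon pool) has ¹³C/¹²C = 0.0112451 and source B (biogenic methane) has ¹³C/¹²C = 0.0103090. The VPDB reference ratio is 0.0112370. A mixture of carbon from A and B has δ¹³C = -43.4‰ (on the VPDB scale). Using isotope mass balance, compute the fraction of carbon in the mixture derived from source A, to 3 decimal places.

δ_A = (0.0112451/0.0112370 − 1)×1000 = (1.000721 − 1)×1000 = 0.721‰
δ_B = (0.0103090/0.0112370 − 1)×1000 = (0.917416 − 1)×1000 = -82.584‰
f_A = (δ_mix − δ_B)/(δ_A − δ_B) = (-43.4 − (-82.584))/(0.721 − (-82.584))
f_A = 39.184 / 83.305 = 0.4704

0.470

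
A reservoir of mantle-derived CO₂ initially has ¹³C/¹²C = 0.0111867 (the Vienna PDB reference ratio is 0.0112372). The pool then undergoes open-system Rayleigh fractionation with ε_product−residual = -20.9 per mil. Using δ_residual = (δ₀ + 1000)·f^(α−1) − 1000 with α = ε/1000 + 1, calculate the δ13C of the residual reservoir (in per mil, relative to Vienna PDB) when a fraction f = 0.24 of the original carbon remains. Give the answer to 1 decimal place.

25.6 per mil

δ₀ = (0.0111867/0.0112372 − 1)×1000 = (0.995506 − 1)×1000 = -4.494 per mil
α − 1 = ε/1000 = -0.0209
f^(α−1) = 0.24^(-0.0209) = 1.030276
δ_res = (-4.494 + 1000) × 1.030276 − 1000 = 1025.646 − 1000 = 25.65 per mil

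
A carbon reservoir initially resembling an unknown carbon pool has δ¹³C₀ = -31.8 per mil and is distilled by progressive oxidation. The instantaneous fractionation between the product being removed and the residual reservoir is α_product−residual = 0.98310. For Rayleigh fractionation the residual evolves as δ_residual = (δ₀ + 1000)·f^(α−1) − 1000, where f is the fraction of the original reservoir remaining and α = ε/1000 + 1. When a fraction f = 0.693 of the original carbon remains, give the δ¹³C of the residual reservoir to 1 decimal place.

Rayleigh residual: δ_res = (δ₀ + 1000)·f^(α−1) − 1000
α − 1 = -0.01690
f^(α−1) = 0.693^(-0.01690) = 1.006217
δ_res = (-31.8 + 1000) × 1.006217 − 1000 = 974.219 − 1000 = -25.78 per mil

-25.8 per mil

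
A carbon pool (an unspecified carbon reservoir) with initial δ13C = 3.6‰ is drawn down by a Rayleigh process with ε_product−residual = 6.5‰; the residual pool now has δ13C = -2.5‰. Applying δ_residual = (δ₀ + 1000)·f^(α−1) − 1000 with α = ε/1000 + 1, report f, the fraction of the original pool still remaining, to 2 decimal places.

α − 1 = ε/1000 = 0.0065
(δ_res + 1000)/(δ₀ + 1000) = (-2.5 + 1000)/(3.6 + 1000) = 997.5/1003.6 = 0.993922
f = 0.993922^(1/0.0065) = exp(ln(0.993922)/0.0065) = exp(-0.00610/0.0065)
f = exp(-0.9379) = 0.3914

0.39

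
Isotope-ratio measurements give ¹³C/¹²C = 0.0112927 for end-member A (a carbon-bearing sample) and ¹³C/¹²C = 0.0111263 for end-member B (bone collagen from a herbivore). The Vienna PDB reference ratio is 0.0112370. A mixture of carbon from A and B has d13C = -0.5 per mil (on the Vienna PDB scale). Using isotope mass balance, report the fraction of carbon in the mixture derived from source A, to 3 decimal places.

0.631

δ_A = (0.0112927/0.0112370 − 1)×1000 = (1.004957 − 1)×1000 = 4.957 per mil
δ_B = (0.0111263/0.0112370 − 1)×1000 = (0.990149 − 1)×1000 = -9.851 per mil
f_A = (δ_mix − δ_B)/(δ_A − δ_B) = (-0.5 − (-9.851))/(4.957 − (-9.851))
f_A = 9.351 / 14.808 = 0.6315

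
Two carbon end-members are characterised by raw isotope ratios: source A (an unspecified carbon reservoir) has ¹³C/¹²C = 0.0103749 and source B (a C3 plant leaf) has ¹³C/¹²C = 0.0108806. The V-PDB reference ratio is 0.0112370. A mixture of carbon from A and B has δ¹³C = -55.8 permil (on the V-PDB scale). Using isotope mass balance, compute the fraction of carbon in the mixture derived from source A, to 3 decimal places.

0.535

δ_A = (0.0103749/0.0112370 − 1)×1000 = (0.923280 − 1)×1000 = -76.720 permil
δ_B = (0.0108806/0.0112370 − 1)×1000 = (0.968283 − 1)×1000 = -31.717 permil
f_A = (δ_mix − δ_B)/(δ_A − δ_B) = (-55.8 − (-31.717))/(-76.720 − (-31.717))
f_A = -24.083 / -45.003 = 0.5351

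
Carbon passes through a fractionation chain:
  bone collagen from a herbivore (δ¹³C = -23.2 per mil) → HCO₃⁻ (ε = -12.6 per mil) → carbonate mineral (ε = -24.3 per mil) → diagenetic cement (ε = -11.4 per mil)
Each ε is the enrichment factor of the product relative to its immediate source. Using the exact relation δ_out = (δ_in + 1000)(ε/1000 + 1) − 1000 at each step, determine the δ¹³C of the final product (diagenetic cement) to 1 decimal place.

-69.7 per mil

step 1: δ = (-23.20 + 1000)·(-12.6/1000 + 1) − 1000 = -35.51 per mil
step 2: δ = (-35.51 + 1000)·(-24.3/1000 + 1) − 1000 = -58.94 per mil
step 3: δ = (-58.94 + 1000)·(-11.4/1000 + 1) − 1000 = -69.67 per mil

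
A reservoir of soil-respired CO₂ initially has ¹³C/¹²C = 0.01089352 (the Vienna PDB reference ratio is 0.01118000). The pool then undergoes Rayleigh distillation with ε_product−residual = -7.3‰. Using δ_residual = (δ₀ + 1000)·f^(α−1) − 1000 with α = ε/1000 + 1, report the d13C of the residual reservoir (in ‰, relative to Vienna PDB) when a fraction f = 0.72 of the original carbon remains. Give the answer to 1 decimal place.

δ₀ = (0.01089352/0.01118000 − 1)×1000 = (0.974376 − 1)×1000 = -25.624‰
α − 1 = ε/1000 = -0.0073
f^(α−1) = 0.72^(-0.0073) = 1.002401
δ_res = (-25.624 + 1000) × 1.002401 − 1000 = 976.715 − 1000 = -23.28‰

-23.3‰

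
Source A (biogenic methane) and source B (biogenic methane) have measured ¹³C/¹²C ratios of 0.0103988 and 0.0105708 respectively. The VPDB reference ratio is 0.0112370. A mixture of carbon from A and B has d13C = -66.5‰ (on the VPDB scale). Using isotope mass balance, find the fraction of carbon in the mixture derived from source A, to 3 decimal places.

δ_A = (0.0103988/0.0112370 − 1)×1000 = (0.925407 − 1)×1000 = -74.593‰
δ_B = (0.0105708/0.0112370 − 1)×1000 = (0.940714 − 1)×1000 = -59.286‰
f_A = (δ_mix − δ_B)/(δ_A − δ_B) = (-66.5 − (-59.286))/(-74.593 − (-59.286))
f_A = -7.214 / -15.307 = 0.4713

0.471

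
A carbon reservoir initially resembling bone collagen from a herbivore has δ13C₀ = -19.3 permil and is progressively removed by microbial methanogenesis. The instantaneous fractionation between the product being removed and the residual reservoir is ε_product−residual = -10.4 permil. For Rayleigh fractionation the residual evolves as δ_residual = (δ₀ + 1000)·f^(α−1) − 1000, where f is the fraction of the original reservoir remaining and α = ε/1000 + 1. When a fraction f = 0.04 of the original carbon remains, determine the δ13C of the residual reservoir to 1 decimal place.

Rayleigh residual: δ_res = (δ₀ + 1000)·f^(α−1) − 1000
α = ε/1000 + 1 = 0.98960, so α − 1 = -0.01040
f^(α−1) = 0.04^(-0.01040) = 1.034043
δ_res = (-19.3 + 1000) × 1.034043 − 1000 = 1014.086 − 1000 = 14.09 permil

14.1 permil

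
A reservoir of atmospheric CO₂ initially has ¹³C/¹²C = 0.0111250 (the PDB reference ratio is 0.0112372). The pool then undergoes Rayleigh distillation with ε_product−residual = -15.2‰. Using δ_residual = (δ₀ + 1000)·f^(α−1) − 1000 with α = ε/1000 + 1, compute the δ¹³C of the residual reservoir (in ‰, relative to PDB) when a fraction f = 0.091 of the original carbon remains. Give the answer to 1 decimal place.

26.7‰

δ₀ = (0.0111250/0.0112372 − 1)×1000 = (0.990015 − 1)×1000 = -9.985‰
α − 1 = ε/1000 = -0.0152
f^(α−1) = 0.091^(-0.0152) = 1.037105
δ_res = (-9.985 + 1000) × 1.037105 − 1000 = 1026.749 − 1000 = 26.75‰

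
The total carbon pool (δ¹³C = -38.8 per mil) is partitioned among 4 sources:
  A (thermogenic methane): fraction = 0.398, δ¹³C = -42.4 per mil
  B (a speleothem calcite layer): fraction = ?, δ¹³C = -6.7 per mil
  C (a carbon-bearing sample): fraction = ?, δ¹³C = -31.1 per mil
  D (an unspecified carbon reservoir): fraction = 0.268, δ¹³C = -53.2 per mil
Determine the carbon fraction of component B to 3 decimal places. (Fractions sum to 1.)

0.111

Let f_B and f_C be the unknown fractions; fractions sum to 1 so f_B + f_C = 0.334.
Mass balance: Σ fᵢ·δᵢ = δ_bulk ⇒ f_B·(-6.7) + f_C·(-31.1) = -38.8 − (-31.133) = -7.667
Substitute f_C = 0.334 − f_B:
f_B·(-6.7 − -31.1) = -7.667 − 0.334×(-31.1) = 2.720
f_B = 2.720 / 24.4 = 0.1115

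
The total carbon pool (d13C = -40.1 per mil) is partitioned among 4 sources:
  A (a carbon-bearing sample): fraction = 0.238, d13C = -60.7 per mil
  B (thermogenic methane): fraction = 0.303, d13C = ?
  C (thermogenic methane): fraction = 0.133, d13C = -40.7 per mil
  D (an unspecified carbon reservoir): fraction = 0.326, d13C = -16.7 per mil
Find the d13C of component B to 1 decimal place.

-48.8 per mil

Isotope mass balance: δ_bulk = Σ fᵢ·δᵢ.
-40.1 = 0.238×(-60.7) + 0.303×δ_B + 0.133×(-40.7) + 0.326×(-16.7)
0.303·δ_B = -40.1 − (-25.304) = -14.796
δ_B = -14.796 / 0.303 = -48.83 per mil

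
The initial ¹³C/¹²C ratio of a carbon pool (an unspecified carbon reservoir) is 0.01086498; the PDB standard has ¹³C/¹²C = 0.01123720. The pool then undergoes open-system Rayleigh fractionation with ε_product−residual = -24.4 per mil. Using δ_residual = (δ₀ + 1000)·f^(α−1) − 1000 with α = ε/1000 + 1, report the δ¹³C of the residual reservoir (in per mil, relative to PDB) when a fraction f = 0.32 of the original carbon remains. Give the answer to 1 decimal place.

δ₀ = (0.01086498/0.01123720 − 1)×1000 = (0.966876 − 1)×1000 = -33.124 per mil
α − 1 = ε/1000 = -0.0244
f^(α−1) = 0.32^(-0.0244) = 1.028192
δ_res = (-33.124 + 1000) × 1.028192 − 1000 = 994.135 − 1000 = -5.87 per mil

-5.9 per mil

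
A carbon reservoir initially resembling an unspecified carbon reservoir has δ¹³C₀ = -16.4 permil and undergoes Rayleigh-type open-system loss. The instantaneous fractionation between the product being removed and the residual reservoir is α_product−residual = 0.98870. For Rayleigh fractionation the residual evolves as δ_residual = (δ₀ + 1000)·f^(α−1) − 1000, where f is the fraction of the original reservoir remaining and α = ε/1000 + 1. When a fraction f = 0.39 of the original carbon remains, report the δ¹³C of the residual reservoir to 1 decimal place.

Rayleigh residual: δ_res = (δ₀ + 1000)·f^(α−1) − 1000
α − 1 = -0.01130
f^(α−1) = 0.39^(-0.01130) = 1.010697
δ_res = (-16.4 + 1000) × 1.010697 − 1000 = 994.122 − 1000 = -5.88 permil

-5.9 permil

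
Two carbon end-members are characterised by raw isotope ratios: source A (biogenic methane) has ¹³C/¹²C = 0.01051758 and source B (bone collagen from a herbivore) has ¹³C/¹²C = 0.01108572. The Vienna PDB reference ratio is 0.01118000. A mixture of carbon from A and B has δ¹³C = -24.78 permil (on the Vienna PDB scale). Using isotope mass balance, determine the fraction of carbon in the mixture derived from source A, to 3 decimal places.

δ_A = (0.01051758/0.01118000 − 1)×1000 = (0.940750 − 1)×1000 = -59.250 permil
δ_B = (0.01108572/0.01118000 − 1)×1000 = (0.991567 − 1)×1000 = -8.433 permil
f_A = (δ_mix − δ_B)/(δ_A − δ_B) = (-24.78 − (-8.433))/(-59.250 − (-8.433))
f_A = -16.347 / -50.818 = 0.3217

0.322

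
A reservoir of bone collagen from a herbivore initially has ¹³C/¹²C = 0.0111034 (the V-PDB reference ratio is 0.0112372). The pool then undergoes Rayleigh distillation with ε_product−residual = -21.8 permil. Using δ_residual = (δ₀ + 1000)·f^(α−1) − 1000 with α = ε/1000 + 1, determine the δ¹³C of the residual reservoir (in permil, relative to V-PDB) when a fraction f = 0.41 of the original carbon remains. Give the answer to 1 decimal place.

7.5 permil

δ₀ = (0.0111034/0.0112372 − 1)×1000 = (0.988093 − 1)×1000 = -11.907 permil
α − 1 = ε/1000 = -0.0218
f^(α−1) = 0.41^(-0.0218) = 1.019627
δ_res = (-11.907 + 1000) × 1.019627 − 1000 = 1007.486 − 1000 = 7.49 permil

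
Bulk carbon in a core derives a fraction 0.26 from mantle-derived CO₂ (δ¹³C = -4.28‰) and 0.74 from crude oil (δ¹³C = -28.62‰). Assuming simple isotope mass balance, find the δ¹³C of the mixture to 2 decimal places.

δ_mix = f_A·δ_A + f_B·δ_B
δ_mix = 0.26 × (-4.28) + 0.74 × (-28.62)
δ_mix = -1.113 + -21.179 = -22.292‰

-22.29‰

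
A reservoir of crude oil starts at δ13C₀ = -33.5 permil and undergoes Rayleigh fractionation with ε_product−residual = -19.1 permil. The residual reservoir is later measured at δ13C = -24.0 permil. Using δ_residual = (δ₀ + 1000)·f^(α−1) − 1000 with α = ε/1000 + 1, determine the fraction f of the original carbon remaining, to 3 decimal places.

0.599

α − 1 = ε/1000 = -0.0191
(δ_res + 1000)/(δ₀ + 1000) = (-24.0 + 1000)/(-33.5 + 1000) = 976.0/966.5 = 1.009829
f = 1.009829^(1/-0.0191) = exp(ln(1.009829)/-0.0191) = exp(0.00978/-0.0191)
f = exp(-0.5121) = 0.5992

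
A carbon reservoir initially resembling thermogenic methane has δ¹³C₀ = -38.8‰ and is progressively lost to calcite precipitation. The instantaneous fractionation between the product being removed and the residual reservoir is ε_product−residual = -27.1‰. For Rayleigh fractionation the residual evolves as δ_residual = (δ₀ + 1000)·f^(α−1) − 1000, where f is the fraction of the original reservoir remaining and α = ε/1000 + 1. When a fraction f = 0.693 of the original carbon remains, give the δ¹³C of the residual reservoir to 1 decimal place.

Rayleigh residual: δ_res = (δ₀ + 1000)·f^(α−1) − 1000
α = ε/1000 + 1 = 0.97290, so α − 1 = -0.02710
f^(α−1) = 0.693^(-0.02710) = 1.009988
δ_res = (-38.8 + 1000) × 1.009988 − 1000 = 970.800 − 1000 = -29.20‰

-29.2‰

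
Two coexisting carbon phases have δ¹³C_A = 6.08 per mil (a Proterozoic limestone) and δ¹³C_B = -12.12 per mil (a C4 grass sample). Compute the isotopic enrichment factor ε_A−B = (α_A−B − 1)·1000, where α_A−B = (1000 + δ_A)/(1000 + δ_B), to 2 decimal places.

18.42 per mil

α_A−B = (1000 + 6.08) / (1000 + -12.12) = 1006.08 / 987.88 = 1.018423
ε_A−B = (1.018423 − 1) × 1000 = 18.423 per mil
(The approximation ε ≈ δ_A − δ_B would give 18.20 per mil.)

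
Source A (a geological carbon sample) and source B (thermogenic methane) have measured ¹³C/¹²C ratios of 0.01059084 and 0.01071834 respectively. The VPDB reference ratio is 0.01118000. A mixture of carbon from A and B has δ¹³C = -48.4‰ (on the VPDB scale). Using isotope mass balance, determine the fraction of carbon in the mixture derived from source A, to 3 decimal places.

0.623

δ_A = (0.01059084/0.01118000 − 1)×1000 = (0.947302 − 1)×1000 = -52.698‰
δ_B = (0.01071834/0.01118000 − 1)×1000 = (0.958707 − 1)×1000 = -41.293‰
f_A = (δ_mix − δ_B)/(δ_A − δ_B) = (-48.4 − (-41.293))/(-52.698 − (-41.293))
f_A = -7.107 / -11.404 = 0.6232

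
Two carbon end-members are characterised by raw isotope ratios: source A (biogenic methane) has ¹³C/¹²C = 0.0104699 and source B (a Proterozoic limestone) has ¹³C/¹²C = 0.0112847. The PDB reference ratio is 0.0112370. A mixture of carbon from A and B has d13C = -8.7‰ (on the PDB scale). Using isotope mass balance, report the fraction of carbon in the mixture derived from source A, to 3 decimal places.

δ_A = (0.0104699/0.0112370 − 1)×1000 = (0.931734 − 1)×1000 = -68.266‰
δ_B = (0.0112847/0.0112370 − 1)×1000 = (1.004245 − 1)×1000 = 4.245‰
f_A = (δ_mix − δ_B)/(δ_A − δ_B) = (-8.7 − (4.245))/(-68.266 − (4.245))
f_A = -12.945 / -72.510 = 0.1785

0.179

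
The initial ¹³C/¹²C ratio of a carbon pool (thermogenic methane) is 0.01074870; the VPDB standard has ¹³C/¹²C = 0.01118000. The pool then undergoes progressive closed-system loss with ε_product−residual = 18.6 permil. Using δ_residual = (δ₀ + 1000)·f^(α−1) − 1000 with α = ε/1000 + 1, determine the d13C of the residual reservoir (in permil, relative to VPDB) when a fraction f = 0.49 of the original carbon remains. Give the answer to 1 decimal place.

-51.3 permil

δ₀ = (0.01074870/0.01118000 − 1)×1000 = (0.961422 − 1)×1000 = -38.578 permil
α − 1 = ε/1000 = 0.0186
f^(α−1) = 0.49^(0.0186) = 0.986819
δ_res = (-38.578 + 1000) × 0.986819 − 1000 = 948.750 − 1000 = -51.25 permil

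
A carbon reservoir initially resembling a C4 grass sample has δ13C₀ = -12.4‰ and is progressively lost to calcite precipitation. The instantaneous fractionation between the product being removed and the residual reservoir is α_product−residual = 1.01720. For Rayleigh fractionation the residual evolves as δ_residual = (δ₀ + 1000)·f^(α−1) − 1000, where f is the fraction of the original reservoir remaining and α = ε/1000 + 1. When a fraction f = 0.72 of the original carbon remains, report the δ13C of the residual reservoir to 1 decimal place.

Rayleigh residual: δ_res = (δ₀ + 1000)·f^(α−1) − 1000
α − 1 = 0.01720
f^(α−1) = 0.72^(0.01720) = 0.994366
δ_res = (-12.4 + 1000) × 0.994366 − 1000 = 982.036 − 1000 = -17.96‰

-18.0‰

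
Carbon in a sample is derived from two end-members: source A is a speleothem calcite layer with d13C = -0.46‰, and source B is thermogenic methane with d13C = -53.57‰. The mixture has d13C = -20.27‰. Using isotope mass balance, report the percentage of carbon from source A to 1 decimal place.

δ_mix = f_A·δ_A + (1 − f_A)·δ_B  ⇒  f_A = (δ_mix − δ_B)/(δ_A − δ_B)
f_A = (-20.27 − (-53.57)) / (-0.46 − (-53.57))
f_A = 33.30 / 53.11 = 0.6270

62.7%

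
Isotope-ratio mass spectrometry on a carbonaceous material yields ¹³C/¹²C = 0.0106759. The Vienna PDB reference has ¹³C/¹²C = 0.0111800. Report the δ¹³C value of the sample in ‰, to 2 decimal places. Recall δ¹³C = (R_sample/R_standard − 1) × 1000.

δ¹³C = (R_sample / R_standard − 1) × 1000
R_sample / R_standard = 0.0106759 / 0.0111800 = 0.954911
δ¹³C = (0.954911 − 1) × 1000 = -45.089‰

-45.09‰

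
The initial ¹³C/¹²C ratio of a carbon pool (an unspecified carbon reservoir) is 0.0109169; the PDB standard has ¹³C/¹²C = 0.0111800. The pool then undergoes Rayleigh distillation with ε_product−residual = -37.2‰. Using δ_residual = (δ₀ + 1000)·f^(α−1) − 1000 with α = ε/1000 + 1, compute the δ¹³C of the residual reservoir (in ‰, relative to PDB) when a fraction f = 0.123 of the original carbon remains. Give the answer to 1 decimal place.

δ₀ = (0.0109169/0.0111800 − 1)×1000 = (0.976467 − 1)×1000 = -23.533‰
α − 1 = ε/1000 = -0.0372
f^(α−1) = 0.123^(-0.0372) = 1.081074
δ_res = (-23.533 + 1000) × 1.081074 − 1000 = 1055.633 − 1000 = 55.63‰

55.6‰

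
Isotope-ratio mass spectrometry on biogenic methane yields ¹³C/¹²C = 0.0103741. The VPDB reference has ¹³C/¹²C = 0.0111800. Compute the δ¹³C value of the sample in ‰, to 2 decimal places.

δ¹³C = (R_sample / R_standard − 1) × 1000
R_sample / R_standard = 0.0103741 / 0.0111800 = 0.927916
δ¹³C = (0.927916 − 1) × 1000 = -72.084‰

-72.08‰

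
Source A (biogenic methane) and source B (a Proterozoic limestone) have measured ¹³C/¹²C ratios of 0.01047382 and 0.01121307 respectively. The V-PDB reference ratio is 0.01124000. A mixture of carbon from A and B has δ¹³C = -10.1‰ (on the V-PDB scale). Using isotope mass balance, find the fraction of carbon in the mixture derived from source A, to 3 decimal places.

0.117

δ_A = (0.01047382/0.01124000 − 1)×1000 = (0.931835 − 1)×1000 = -68.165‰
δ_B = (0.01121307/0.01124000 − 1)×1000 = (0.997604 − 1)×1000 = -2.396‰
f_A = (δ_mix − δ_B)/(δ_A − δ_B) = (-10.1 − (-2.396))/(-68.165 − (-2.396))
f_A = -7.704 / -65.770 = 0.1171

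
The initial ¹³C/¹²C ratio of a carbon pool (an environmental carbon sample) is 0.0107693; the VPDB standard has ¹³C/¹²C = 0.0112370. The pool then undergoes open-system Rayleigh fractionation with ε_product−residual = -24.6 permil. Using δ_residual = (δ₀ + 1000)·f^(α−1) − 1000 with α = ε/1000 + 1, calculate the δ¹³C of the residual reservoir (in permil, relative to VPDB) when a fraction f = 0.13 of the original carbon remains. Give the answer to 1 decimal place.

δ₀ = (0.0107693/0.0112370 − 1)×1000 = (0.958379 − 1)×1000 = -41.621 permil
α − 1 = ε/1000 = -0.0246
f^(α−1) = 0.13^(-0.0246) = 1.051470
δ_res = (-41.621 + 1000) × 1.051470 − 1000 = 1007.707 − 1000 = 7.71 permil

7.7 permil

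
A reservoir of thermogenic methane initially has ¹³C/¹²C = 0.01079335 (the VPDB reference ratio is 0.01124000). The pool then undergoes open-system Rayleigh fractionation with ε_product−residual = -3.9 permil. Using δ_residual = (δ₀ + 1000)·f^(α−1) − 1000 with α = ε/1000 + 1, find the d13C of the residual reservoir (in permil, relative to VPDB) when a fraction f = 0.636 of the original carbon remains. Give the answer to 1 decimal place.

-38.0 permil

δ₀ = (0.01079335/0.01124000 − 1)×1000 = (0.960262 − 1)×1000 = -39.738 permil
α − 1 = ε/1000 = -0.0039
f^(α−1) = 0.636^(-0.0039) = 1.001767
δ_res = (-39.738 + 1000) × 1.001767 − 1000 = 961.959 − 1000 = -38.04 permil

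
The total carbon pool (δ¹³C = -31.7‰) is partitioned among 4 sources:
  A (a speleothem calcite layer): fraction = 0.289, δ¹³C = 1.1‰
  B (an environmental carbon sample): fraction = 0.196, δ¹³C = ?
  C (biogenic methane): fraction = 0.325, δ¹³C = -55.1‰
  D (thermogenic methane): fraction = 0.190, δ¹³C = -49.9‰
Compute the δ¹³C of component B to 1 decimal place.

-23.6‰

Isotope mass balance: δ_bulk = Σ fᵢ·δᵢ.
-31.7 = 0.289×(1.1) + 0.196×δ_B + 0.325×(-55.1) + 0.190×(-49.9)
0.196·δ_B = -31.7 − (-27.071) = -4.629
δ_B = -4.629 / 0.196 = -23.62‰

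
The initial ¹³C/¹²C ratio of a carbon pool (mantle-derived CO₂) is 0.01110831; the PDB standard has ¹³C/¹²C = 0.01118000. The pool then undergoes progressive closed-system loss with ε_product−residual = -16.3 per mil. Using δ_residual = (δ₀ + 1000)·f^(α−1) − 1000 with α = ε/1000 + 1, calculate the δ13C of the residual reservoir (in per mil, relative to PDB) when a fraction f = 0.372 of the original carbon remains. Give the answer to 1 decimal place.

δ₀ = (0.01110831/0.01118000 − 1)×1000 = (0.993588 − 1)×1000 = -6.412 per mil
α − 1 = ε/1000 = -0.0163
f^(α−1) = 0.372^(-0.0163) = 1.016249
δ_res = (-6.412 + 1000) × 1.016249 − 1000 = 1009.733 − 1000 = 9.73 per mil

9.7 per mil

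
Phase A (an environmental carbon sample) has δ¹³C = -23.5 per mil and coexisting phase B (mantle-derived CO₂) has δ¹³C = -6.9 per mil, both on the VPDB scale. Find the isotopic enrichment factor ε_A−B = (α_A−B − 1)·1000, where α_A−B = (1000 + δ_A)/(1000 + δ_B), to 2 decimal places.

α_A−B = (1000 + -23.5) / (1000 + -6.9) = 976.5 / 993.1 = 0.983285
ε_A−B = (0.983285 − 1) × 1000 = -16.715 per mil
(The approximation ε ≈ δ_A − δ_B would give -16.6 per mil.)

-16.72 per mil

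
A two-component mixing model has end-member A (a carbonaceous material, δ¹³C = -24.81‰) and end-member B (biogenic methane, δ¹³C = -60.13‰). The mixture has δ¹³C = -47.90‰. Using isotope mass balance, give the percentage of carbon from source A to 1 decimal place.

34.6%

δ_mix = f_A·δ_A + (1 − f_A)·δ_B  ⇒  f_A = (δ_mix − δ_B)/(δ_A − δ_B)
f_A = (-47.90 − (-60.13)) / (-24.81 − (-60.13))
f_A = 12.23 / 35.32 = 0.3463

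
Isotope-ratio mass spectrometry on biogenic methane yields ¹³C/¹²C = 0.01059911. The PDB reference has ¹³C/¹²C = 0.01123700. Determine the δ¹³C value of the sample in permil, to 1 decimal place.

δ¹³C = (R_sample / R_standard − 1) × 1000
R_sample / R_standard = 0.01059911 / 0.01123700 = 0.943233
δ¹³C = (0.943233 − 1) × 1000 = -56.77 permil

-56.8 permil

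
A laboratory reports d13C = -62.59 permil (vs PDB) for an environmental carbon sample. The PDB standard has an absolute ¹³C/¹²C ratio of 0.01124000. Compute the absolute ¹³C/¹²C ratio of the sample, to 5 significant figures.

0.010536

R_sample = R_standard × (d13C/1000 + 1)
R_sample = 0.01124000 × (-62.59/1000 + 1) = 0.01124000 × 0.937410
R_sample = 0.0105365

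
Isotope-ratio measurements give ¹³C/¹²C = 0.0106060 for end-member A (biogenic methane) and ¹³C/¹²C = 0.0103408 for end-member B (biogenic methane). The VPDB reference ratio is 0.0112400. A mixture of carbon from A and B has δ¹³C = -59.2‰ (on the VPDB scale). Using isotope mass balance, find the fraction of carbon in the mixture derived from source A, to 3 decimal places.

0.882

δ_A = (0.0106060/0.0112400 − 1)×1000 = (0.943594 − 1)×1000 = -56.406‰
δ_B = (0.0103408/0.0112400 − 1)×1000 = (0.920000 − 1)×1000 = -80.000‰
f_A = (δ_mix − δ_B)/(δ_A − δ_B) = (-59.2 − (-80.000))/(-56.406 − (-80.000))
f_A = 20.800 / 23.594 = 0.8816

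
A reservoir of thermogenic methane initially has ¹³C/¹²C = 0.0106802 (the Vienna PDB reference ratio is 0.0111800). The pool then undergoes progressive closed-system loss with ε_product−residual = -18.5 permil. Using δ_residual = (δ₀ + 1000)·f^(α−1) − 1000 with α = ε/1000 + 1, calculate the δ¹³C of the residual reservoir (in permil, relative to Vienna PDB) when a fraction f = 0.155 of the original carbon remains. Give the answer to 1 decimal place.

δ₀ = (0.0106802/0.0111800 − 1)×1000 = (0.955295 − 1)×1000 = -44.705 permil
α − 1 = ε/1000 = -0.0185
f^(α−1) = 0.155^(-0.0185) = 1.035092
δ_res = (-44.705 + 1000) × 1.035092 − 1000 = 988.818 − 1000 = -11.18 permil

-11.2 permil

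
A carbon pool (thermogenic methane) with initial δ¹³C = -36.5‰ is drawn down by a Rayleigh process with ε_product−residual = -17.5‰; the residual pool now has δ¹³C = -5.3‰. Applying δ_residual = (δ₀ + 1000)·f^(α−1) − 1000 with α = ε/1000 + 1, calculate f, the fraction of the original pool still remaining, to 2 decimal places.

α − 1 = ε/1000 = -0.0175
(δ_res + 1000)/(δ₀ + 1000) = (-5.3 + 1000)/(-36.5 + 1000) = 994.7/963.5 = 1.032382
f = 1.032382^(1/-0.0175) = exp(ln(1.032382)/-0.0175) = exp(0.03187/-0.0175)
f = exp(-1.8211) = 0.1619

0.16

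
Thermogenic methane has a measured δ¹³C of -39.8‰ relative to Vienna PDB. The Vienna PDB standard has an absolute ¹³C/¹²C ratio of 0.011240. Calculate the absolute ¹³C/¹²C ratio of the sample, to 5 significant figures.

R_sample = R_standard × (δ¹³C/1000 + 1)
R_sample = 0.011240 × (-39.8/1000 + 1) = 0.011240 × 0.960200
R_sample = 0.0107926

0.010793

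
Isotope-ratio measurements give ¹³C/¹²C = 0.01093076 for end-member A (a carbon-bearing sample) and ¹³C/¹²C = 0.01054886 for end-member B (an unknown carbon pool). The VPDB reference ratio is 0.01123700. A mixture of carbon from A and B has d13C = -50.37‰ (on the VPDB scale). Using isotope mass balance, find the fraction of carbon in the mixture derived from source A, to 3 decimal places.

δ_A = (0.01093076/0.01123700 − 1)×1000 = (0.972747 − 1)×1000 = -27.253‰
δ_B = (0.01054886/0.01123700 − 1)×1000 = (0.938761 − 1)×1000 = -61.239‰
f_A = (δ_mix − δ_B)/(δ_A − δ_B) = (-50.37 − (-61.239))/(-27.253 − (-61.239))
f_A = 10.869 / 33.986 = 0.3198

0.320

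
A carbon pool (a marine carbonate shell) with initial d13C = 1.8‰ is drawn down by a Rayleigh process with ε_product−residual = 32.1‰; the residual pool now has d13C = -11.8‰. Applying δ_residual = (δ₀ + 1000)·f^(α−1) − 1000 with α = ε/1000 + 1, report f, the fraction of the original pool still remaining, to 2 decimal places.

0.65

α − 1 = ε/1000 = 0.0321
(δ_res + 1000)/(δ₀ + 1000) = (-11.8 + 1000)/(1.8 + 1000) = 988.2/1001.8 = 0.986424
f = 0.986424^(1/0.0321) = exp(ln(0.986424)/0.0321) = exp(-0.01367/0.0321)
f = exp(-0.4258) = 0.6532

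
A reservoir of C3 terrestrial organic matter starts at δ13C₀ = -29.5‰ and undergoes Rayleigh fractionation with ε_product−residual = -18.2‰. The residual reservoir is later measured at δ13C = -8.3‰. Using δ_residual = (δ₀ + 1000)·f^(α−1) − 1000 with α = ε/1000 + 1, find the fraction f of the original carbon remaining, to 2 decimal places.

α − 1 = ε/1000 = -0.0182
(δ_res + 1000)/(δ₀ + 1000) = (-8.3 + 1000)/(-29.5 + 1000) = 991.7/970.5 = 1.021844
f = 1.021844^(1/-0.0182) = exp(ln(1.021844)/-0.0182) = exp(0.02161/-0.0182)
f = exp(-1.1873) = 0.3050

0.31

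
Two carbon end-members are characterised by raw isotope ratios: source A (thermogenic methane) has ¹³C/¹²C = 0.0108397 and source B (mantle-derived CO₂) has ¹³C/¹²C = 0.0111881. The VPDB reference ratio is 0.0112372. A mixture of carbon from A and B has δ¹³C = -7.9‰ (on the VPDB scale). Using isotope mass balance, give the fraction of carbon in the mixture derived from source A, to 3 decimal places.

0.114

δ_A = (0.0108397/0.0112372 − 1)×1000 = (0.964626 − 1)×1000 = -35.374‰
δ_B = (0.0111881/0.0112372 − 1)×1000 = (0.995631 − 1)×1000 = -4.369‰
f_A = (δ_mix − δ_B)/(δ_A − δ_B) = (-7.9 − (-4.369))/(-35.374 − (-4.369))
f_A = -3.531 / -31.004 = 0.1139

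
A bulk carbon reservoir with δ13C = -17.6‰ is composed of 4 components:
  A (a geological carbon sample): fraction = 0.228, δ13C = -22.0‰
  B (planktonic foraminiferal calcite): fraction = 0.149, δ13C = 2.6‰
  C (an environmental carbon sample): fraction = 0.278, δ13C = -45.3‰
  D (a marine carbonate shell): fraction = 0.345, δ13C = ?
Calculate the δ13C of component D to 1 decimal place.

-1.1‰

Isotope mass balance: δ_bulk = Σ fᵢ·δᵢ.
-17.6 = 0.228×(-22.0) + 0.149×(2.6) + 0.278×(-45.3) + 0.345×δ_D
0.345·δ_D = -17.6 − (-17.222) = -0.378
δ_D = -0.378 / 0.345 = -1.10‰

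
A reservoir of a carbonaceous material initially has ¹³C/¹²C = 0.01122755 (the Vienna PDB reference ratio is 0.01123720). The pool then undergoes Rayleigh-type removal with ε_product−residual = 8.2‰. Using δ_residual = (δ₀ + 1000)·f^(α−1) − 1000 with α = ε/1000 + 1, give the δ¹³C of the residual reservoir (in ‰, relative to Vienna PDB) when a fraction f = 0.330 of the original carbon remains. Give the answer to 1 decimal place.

δ₀ = (0.01122755/0.01123720 − 1)×1000 = (0.999141 − 1)×1000 = -0.859‰
α − 1 = ε/1000 = 0.0082
f^(α−1) = 0.330^(0.0082) = 0.990950
δ_res = (-0.859 + 1000) × 0.990950 − 1000 = 990.099 − 1000 = -9.90‰

-9.9‰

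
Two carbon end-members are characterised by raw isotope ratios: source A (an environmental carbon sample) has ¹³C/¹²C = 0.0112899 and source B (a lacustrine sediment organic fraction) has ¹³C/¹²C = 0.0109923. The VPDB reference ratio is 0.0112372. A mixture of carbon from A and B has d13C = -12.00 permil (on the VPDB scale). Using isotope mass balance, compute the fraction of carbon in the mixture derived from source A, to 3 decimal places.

0.370

δ_A = (0.0112899/0.0112372 − 1)×1000 = (1.004690 − 1)×1000 = 4.690 permil
δ_B = (0.0109923/0.0112372 − 1)×1000 = (0.978206 − 1)×1000 = -21.794 permil
f_A = (δ_mix − δ_B)/(δ_A − δ_B) = (-12.00 − (-21.794))/(4.690 − (-21.794))
f_A = 9.794 / 26.483 = 0.3698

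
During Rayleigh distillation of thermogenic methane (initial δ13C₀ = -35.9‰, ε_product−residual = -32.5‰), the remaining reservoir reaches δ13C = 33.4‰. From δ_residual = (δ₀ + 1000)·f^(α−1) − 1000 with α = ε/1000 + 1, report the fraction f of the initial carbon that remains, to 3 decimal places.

0.118

α − 1 = ε/1000 = -0.0325
(δ_res + 1000)/(δ₀ + 1000) = (33.4 + 1000)/(-35.9 + 1000) = 1033.4/964.1 = 1.071881
f = 1.071881^(1/-0.0325) = exp(ln(1.071881)/-0.0325) = exp(0.06941/-0.0325)
f = exp(-2.1358) = 0.1181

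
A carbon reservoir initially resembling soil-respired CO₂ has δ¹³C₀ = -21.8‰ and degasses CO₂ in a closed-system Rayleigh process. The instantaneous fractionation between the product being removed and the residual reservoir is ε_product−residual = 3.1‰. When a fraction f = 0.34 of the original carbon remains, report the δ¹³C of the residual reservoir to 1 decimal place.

-25.1‰

Rayleigh residual: δ_res = (δ₀ + 1000)·f^(α−1) − 1000
α = ε/1000 + 1 = 1.00310, so α − 1 = 0.00310
f^(α−1) = 0.34^(0.00310) = 0.996661
δ_res = (-21.8 + 1000) × 0.996661 − 1000 = 974.934 − 1000 = -25.07‰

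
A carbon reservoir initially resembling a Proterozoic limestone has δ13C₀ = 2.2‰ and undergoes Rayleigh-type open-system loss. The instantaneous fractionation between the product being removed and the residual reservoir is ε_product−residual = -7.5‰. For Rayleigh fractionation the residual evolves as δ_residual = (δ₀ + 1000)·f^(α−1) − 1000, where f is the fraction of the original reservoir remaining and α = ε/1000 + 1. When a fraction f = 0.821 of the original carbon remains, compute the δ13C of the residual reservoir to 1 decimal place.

Rayleigh residual: δ_res = (δ₀ + 1000)·f^(α−1) − 1000
α = ε/1000 + 1 = 0.99250, so α − 1 = -0.00750
f^(α−1) = 0.821^(-0.00750) = 1.001480
δ_res = (2.2 + 1000) × 1.001480 − 1000 = 1003.684 − 1000 = 3.68‰

3.7‰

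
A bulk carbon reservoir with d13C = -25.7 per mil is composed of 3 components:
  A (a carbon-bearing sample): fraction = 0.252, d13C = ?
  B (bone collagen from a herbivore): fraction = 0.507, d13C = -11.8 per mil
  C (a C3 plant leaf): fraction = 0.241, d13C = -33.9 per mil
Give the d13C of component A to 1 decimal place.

-45.8 per mil

Isotope mass balance: δ_bulk = Σ fᵢ·δᵢ.
-25.7 = 0.252×δ_A + 0.507×(-11.8) + 0.241×(-33.9)
0.252·δ_A = -25.7 − (-14.152) = -11.547
δ_A = -11.547 / 0.252 = -45.82 per mil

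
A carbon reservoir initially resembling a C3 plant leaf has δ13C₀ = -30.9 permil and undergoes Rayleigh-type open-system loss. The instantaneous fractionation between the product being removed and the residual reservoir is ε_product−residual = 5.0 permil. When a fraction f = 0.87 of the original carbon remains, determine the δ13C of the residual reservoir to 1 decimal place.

Rayleigh residual: δ_res = (δ₀ + 1000)·f^(α−1) − 1000
α = ε/1000 + 1 = 1.00500, so α − 1 = 0.00500
f^(α−1) = 0.87^(0.00500) = 0.999304
δ_res = (-30.9 + 1000) × 0.999304 − 1000 = 968.425 − 1000 = -31.57 permil

-31.6 permil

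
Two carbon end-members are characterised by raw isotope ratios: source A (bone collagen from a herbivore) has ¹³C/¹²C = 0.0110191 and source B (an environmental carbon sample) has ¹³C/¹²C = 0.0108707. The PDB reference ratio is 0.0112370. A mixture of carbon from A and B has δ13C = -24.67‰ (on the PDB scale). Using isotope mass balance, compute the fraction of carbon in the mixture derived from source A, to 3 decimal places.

0.600

δ_A = (0.0110191/0.0112370 − 1)×1000 = (0.980609 − 1)×1000 = -19.391‰
δ_B = (0.0108707/0.0112370 − 1)×1000 = (0.967402 − 1)×1000 = -32.598‰
f_A = (δ_mix − δ_B)/(δ_A − δ_B) = (-24.67 − (-32.598))/(-19.391 − (-32.598))
f_A = 7.928 / 13.206 = 0.6003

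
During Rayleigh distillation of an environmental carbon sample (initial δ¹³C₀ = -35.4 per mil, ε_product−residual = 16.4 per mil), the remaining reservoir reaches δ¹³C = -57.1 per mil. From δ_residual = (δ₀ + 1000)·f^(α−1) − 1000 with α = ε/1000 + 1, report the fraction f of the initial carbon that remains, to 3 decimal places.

0.250

α − 1 = ε/1000 = 0.0164
(δ_res + 1000)/(δ₀ + 1000) = (-57.1 + 1000)/(-35.4 + 1000) = 942.9/964.6 = 0.977504
f = 0.977504^(1/0.0164) = exp(ln(0.977504)/0.0164) = exp(-0.02275/0.0164)
f = exp(-1.3874) = 0.2497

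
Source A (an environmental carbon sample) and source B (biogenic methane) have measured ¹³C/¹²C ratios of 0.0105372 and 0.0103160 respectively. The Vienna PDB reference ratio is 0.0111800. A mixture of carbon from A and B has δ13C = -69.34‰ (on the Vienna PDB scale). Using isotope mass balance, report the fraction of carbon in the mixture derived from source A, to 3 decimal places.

δ_A = (0.0105372/0.0111800 − 1)×1000 = (0.942504 − 1)×1000 = -57.496‰
δ_B = (0.0103160/0.0111800 − 1)×1000 = (0.922719 − 1)×1000 = -77.281‰
f_A = (δ_mix − δ_B)/(δ_A − δ_B) = (-69.34 − (-77.281))/(-57.496 − (-77.281))
f_A = 7.941 / 19.785 = 0.4014

0.401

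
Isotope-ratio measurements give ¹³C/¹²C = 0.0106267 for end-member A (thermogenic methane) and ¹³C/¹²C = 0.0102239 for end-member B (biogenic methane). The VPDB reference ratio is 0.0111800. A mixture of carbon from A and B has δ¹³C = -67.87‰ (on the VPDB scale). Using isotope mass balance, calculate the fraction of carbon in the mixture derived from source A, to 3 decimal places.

δ_A = (0.0106267/0.0111800 − 1)×1000 = (0.950510 − 1)×1000 = -49.490‰
δ_B = (0.0102239/0.0111800 − 1)×1000 = (0.914481 − 1)×1000 = -85.519‰
f_A = (δ_mix − δ_B)/(δ_A − δ_B) = (-67.87 − (-85.519))/(-49.490 − (-85.519))
f_A = 17.649 / 36.029 = 0.4899

0.490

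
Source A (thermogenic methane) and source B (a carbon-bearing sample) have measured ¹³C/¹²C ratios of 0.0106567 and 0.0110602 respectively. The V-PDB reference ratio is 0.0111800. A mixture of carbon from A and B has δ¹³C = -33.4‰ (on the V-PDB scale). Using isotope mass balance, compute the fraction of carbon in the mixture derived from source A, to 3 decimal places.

δ_A = (0.0106567/0.0111800 − 1)×1000 = (0.953193 − 1)×1000 = -46.807‰
δ_B = (0.0110602/0.0111800 − 1)×1000 = (0.989284 − 1)×1000 = -10.716‰
f_A = (δ_mix − δ_B)/(δ_A − δ_B) = (-33.4 − (-10.716))/(-46.807 − (-10.716))
f_A = -22.684 / -36.091 = 0.6285

0.629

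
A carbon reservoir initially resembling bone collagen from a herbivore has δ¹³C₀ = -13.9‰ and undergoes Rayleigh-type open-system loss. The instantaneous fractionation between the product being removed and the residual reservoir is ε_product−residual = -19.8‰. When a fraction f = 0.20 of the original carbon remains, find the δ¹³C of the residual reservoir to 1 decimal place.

18.0‰

Rayleigh residual: δ_res = (δ₀ + 1000)·f^(α−1) − 1000
α = ε/1000 + 1 = 0.98020, so α − 1 = -0.01980
f^(α−1) = 0.20^(-0.01980) = 1.032380
δ_res = (-13.9 + 1000) × 1.032380 − 1000 = 1018.030 − 1000 = 18.03‰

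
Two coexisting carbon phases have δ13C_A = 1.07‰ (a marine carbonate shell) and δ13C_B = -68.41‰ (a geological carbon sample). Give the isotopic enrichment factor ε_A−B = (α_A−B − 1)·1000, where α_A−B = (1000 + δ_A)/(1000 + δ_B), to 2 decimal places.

α_A−B = (1000 + 1.07) / (1000 + -68.41) = 1001.07 / 931.59 = 1.074582
ε_A−B = (1.074582 − 1) × 1000 = 74.582‰
(The approximation ε ≈ δ_A − δ_B would give 69.48‰.)

74.58‰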